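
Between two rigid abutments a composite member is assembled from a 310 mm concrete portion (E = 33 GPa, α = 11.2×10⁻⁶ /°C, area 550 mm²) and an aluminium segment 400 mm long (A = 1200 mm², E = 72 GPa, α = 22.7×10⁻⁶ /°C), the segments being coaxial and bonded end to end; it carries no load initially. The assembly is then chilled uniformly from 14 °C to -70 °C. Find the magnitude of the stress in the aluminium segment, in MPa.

σ ≈ 40.5 MPa (tensile)

If the supports were absent, the total length change would be Σ αᵢΔT Lᵢ = 11.2×10⁻⁶×84×310 + 22.7×10⁻⁶×84×400 = 1.054 mm.
The walls prevent any net length change, so an axial force P (same in every segment) develops. Compatibility: P · Σ Lᵢ/(AᵢEᵢ) = δ_free.
Σ Lᵢ/(AᵢEᵢ) = 310/(550×33×10³) + 400/(1200×72×10³) = 2.171×10⁻⁵ mm/N.
Hence P = δ_free / Σ(L/AE) = 1.054/2.171×10⁻⁵ = 48.57 kN (tensile).
σ_{aluminium} = P / A = 48570 / 1200 = 40.47 MPa.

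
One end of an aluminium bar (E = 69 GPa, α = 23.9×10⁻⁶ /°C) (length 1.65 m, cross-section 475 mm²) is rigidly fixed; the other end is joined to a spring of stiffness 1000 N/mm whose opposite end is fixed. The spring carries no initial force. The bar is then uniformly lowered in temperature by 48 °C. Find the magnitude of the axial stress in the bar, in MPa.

Free thermal contraction: δ_free = αΔT L = 23.9×10⁻⁶ × 48 × 1650 = 1.893 mm.
With a force P in the spring, the elastic change of the bar is PL/(AE) and that of the spring is P/k; compatibility requires their sum to equal δ_free.
P [ L/(AE) + 1/k ] = δ_free → P [ 1650/(475×69×10³) + 1/(1000) ] = 1.893.
P = 1.893 / 0.00105 = 1802 N.
σ = P/A = 1802/475 = 3.794 MPa.

σ ≈ 3.79 MPa (tensile)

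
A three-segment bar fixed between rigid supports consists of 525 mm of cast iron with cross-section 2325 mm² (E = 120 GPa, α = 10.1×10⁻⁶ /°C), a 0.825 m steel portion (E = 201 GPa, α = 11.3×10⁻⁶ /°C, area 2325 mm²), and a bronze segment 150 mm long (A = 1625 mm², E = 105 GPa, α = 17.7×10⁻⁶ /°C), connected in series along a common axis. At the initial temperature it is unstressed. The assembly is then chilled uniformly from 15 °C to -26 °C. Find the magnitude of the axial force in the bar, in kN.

P ≈ 157 kN (tensile)

If the supports were absent, the total length change would be Σ αᵢΔT Lᵢ = 10.1×10⁻⁶×41×525 + 11.3×10⁻⁶×41×825 + 17.7×10⁻⁶×41×150 = 0.7085 mm.
The walls prevent any net length change, so an axial force P (same in every segment) develops. Compatibility: P · Σ Lᵢ/(AᵢEᵢ) = δ_free.
The series flexibility is Σ Lᵢ/(AᵢEᵢ) = 525/(2325×120×10³) + 825/(2325×201×10³) + 150/(1625×105×10³) = 4.526×10⁻⁶ mm/N.
Hence P = δ_free / Σ(L/AE) = 0.7085/4.526×10⁻⁶ = 156.5 kN (tensile).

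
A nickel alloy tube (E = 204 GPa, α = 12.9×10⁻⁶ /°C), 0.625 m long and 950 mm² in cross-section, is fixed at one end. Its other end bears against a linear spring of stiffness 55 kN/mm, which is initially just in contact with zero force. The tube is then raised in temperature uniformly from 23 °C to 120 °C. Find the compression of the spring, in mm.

δ ≈ 0.664 mm

The unrestrained thermal change is αΔT L = 12.9×10⁻⁶ × 97 × 625 = 0.7821 mm.
Let P be the compressive force at the spring. The tube shortens elastically by PL/(AE) and the spring compresses by P/k; together these equal δ_free.
So P = δ_free / [L/(AE) + 1/k] = 0.7821 / [ 625/(950×204×10³) + 1/(55×10³) ].
P = 0.7821 / 2.141×10⁻⁵ = 36530 N.
Spring compression = P/k = 36530/(55×10³) = 0.6642 mm.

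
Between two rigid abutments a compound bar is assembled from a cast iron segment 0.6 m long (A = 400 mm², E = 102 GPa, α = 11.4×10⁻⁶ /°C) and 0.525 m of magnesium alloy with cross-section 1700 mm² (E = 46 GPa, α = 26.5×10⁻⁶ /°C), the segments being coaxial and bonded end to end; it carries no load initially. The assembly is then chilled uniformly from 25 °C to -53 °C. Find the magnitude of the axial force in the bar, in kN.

P ≈ 75.6 kN (tensile)

If the supports were absent, the total length change would be Σ αᵢΔT Lᵢ = 11.4×10⁻⁶×78×600 + 26.5×10⁻⁶×78×525 = 1.619 mm.
The walls prevent any net length change, so an axial force P (same in every segment) develops. Compatibility: P · Σ Lᵢ/(AᵢEᵢ) = δ_free.
The series flexibility is Σ Lᵢ/(AᵢEᵢ) = 600/(400×102×10³) + 525/(1700×46×10³) = 2.142×10⁻⁵ mm/N.
P = 1.619 / 2.142×10⁻⁵ = 75570 N = 75.57 kN, tensile.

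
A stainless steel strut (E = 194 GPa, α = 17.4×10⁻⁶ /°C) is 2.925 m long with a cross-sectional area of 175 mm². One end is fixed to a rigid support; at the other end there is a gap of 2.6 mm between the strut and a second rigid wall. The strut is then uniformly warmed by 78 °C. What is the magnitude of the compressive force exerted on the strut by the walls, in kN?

P ≈ 15.9 kN

Free thermal elongation = αΔT L = 17.4×10⁻⁶ × 78 × 2925 = 3.97 mm.
The gap closes (δ_free > 2.6 mm) and the wall then resists a further 3.97 − 2.6 = 1.37 mm of expansion.
So σ = E(δ_free − g)/L = 194×10³ × 1.37/2925 = 90.85 MPa.
P = σA = 90.85 × 175 = 15.9 kN.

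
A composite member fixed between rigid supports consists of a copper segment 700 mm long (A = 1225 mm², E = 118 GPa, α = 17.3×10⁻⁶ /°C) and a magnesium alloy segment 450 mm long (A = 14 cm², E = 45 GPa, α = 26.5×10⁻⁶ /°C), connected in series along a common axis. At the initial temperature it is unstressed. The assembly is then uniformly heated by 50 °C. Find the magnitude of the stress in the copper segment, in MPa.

σ ≈ 81.9 MPa (compressive)

If the supports were absent, the total length change would be Σ αᵢΔT Lᵢ = 17.3×10⁻⁶×50×700 + 26.5×10⁻⁶×50×450 = 1.202 mm.
Since the ends are fixed, an axial force P builds up, equal in every segment, with P · Σ Lᵢ/(AᵢEᵢ) = δ_free.
Σ Lᵢ/(AᵢEᵢ) = 700/(1225×118×10³) + 450/(1400×45×10³) = 1.199×10⁻⁵ mm/N.
P = 1.202 / 1.199×10⁻⁵ = 100300 N = 100.3 kN, compressive.
σ_{copper} = P / A = 100300 / 1225 = 81.85 MPa.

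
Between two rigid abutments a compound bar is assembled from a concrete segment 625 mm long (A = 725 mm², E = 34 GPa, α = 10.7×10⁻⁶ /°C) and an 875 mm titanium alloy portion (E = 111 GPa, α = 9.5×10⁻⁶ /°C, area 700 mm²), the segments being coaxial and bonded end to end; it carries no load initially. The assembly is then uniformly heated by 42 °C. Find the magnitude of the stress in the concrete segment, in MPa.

σ ≈ 23.7 MPa (compressive)

If the supports were absent, the total length change would be Σ αᵢΔT Lᵢ = 10.7×10⁻⁶×42×625 + 9.5×10⁻⁶×42×875 = 0.63 mm.
The rigid supports impose zero overall length change; the single axial force P common to all segments must satisfy P Σ Lᵢ/(AᵢEᵢ) = δ_free.
Σ Lᵢ/(AᵢEᵢ) = 625/(725×34×10³) + 875/(700×111×10³) = 3.662×10⁻⁵ mm/N.
Hence P = δ_free / Σ(L/AE) = 0.63/3.662×10⁻⁵ = 17.21 kN (compressive).
σ_{concrete} = P / A = 17210 / 725 = 23.73 MPa.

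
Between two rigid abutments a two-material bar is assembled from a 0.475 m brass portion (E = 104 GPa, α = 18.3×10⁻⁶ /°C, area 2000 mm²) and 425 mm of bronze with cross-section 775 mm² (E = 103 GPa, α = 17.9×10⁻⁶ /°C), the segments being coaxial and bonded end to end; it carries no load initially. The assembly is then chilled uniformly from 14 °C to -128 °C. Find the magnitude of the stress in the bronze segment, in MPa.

If the supports were absent, the total length change would be Σ αᵢΔT Lᵢ = 18.3×10⁻⁶×142×475 + 17.9×10⁻⁶×142×425 = 2.315 mm.
Since the ends are fixed, an axial force P builds up, equal in every segment, with P · Σ Lᵢ/(AᵢEᵢ) = δ_free.
Σ Lᵢ/(AᵢEᵢ) = 475/(2000×104×10³) + 425/(775×103×10³) = 7.608×10⁻⁶ mm/N.
So P = 2.315 / 7.608×10⁻⁶ = 304.2 kN, tensile.
σ_{bronze} = P / A = 304200 / 775 = 392.6 MPa.

σ ≈ 393 MPa (tensile)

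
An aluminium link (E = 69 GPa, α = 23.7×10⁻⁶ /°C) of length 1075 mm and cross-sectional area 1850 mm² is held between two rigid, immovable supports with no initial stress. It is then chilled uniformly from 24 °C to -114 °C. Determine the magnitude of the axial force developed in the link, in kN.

P ≈ 417 kN (tensile)

The ends cannot move, so σ = EαΔT = 69×10³ × 23.7×10⁻⁶ × 138 = 225.7 MPa.
Axial force P = σA = 225.7 × 1850 = 417500 N = 417.5 kN, tensile.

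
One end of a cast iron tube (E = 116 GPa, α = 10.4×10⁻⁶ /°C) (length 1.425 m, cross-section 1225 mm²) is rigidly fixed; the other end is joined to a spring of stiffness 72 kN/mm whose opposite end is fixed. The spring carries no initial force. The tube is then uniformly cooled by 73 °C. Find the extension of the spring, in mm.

Free thermal contraction: δ_free = αΔT L = 10.4×10⁻⁶ × 73 × 1425 = 1.082 mm.
Let P be the tensile force in the spring. The tube extends elastically by PL/(AE) and the spring stretches by P/k; together these equal δ_free.
P [ L/(AE) + 1/k ] = δ_free → P [ 1425/(1225×116×10³) + 1/(72×10³) ] = 1.082.
P = 1.082 / 2.392×10⁻⁵ = 45230 N.
Spring extension = P/k = 45230/(72×10³) = 0.6282 mm.

δ ≈ 0.628 mm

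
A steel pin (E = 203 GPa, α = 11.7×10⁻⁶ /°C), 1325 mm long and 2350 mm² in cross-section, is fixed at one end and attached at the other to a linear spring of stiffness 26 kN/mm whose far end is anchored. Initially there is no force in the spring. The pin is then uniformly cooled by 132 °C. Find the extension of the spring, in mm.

If the spring were absent the pin would shorten by αΔT L = 11.7×10⁻⁶ × 132 × 1325 = 2.046 mm.
With a force P in the spring, the elastic change of the pin is PL/(AE) and that of the spring is P/k; compatibility requires their sum to equal δ_free.
So P = δ_free / [L/(AE) + 1/k] = 2.046 / [ 1325/(2350×203×10³) + 1/(26×10³) ].
P = 2.046 / 4.124×10⁻⁵ = 49620 N.
Spring extension = P/k = 49620/(26×10³) = 1.909 mm.

δ ≈ 1.91 mm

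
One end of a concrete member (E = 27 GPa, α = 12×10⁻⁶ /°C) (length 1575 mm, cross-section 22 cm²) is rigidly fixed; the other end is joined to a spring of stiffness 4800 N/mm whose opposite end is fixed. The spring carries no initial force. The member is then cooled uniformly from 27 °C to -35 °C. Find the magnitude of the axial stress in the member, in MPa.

If the spring were absent the member would shorten by αΔT L = 12×10⁻⁶ × 62 × 1575 = 1.172 mm.
With a force P in the spring, the elastic change of the member is PL/(AE) and that of the spring is P/k; compatibility requires their sum to equal δ_free.
P [ L/(AE) + 1/k ] = δ_free → P [ 1575/(2200×27×10³) + 1/(4800) ] = 1.172.
P = 1.172 / 0.0002348 = 4990 N.
σ = P/A = 4990/2200 = 2.268 MPa.

σ ≈ 2.27 MPa (tensile)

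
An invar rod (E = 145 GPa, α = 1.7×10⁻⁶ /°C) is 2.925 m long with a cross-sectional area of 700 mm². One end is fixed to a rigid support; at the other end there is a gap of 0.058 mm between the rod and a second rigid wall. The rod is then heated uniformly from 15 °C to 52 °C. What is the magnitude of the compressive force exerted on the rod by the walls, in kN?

Unrestrained expansion: δ_free = αΔT L = 1.7×10⁻⁶ × 37 × 2925 = 0.184 mm.
The gap closes (δ_free > 0.058 mm) and the wall then resists a further 0.184 − 0.058 = 0.126 mm of expansion.
That suppressed elongation corresponds to σ = E·Δ/L = 145×10³ × 0.126/2925 = 6.245 MPa.
Force on the wall = σA = 6.245 × 700 mm² = 4.372 kN.

P ≈ 4.37 kN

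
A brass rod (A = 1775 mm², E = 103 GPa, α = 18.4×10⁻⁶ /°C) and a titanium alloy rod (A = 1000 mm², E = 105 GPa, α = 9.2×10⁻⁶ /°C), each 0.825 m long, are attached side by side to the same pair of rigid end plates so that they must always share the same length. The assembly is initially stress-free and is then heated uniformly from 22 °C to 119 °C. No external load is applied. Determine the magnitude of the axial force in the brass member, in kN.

P ≈ 59.5 kN (compressive in the brass)

Equilibrium of a rigid end plate with no external load gives equal and opposite internal forces ±P in the two members. Since α_{brass} > α_{titanium alloy}, heating drives the brass into compression and the titanium alloy into tension.
Compatibility of the two members (thermal + elastic change equal): (α₁ − α₂)ΔT = P·[1/(A₁E₁) + 1/(A₂E₂)].
|α₁ − α₂|·ΔT = 9.2×10⁻⁶ × 97 = 0.0008924.
1/(A₁E₁) + 1/(A₂E₂) = 1/(1775×103×10³) + 1/(1000×105×10³) = 1.499×10⁻⁸ N⁻¹.
P = 0.0008924 / 1.499×10⁻⁸ = 59520 N = 59.52 kN.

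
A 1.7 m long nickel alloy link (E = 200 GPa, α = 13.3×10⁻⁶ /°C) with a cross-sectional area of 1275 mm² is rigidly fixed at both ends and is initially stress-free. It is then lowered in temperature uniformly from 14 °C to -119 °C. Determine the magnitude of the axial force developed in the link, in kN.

The ends cannot move, so σ = EαΔT = 200×10³ × 13.3×10⁻⁶ × 133 = 353.8 MPa.
Axial force P = σA = 353.8 × 1275 = 451100 N = 451.1 kN, tensile.

P ≈ 451 kN (tensile)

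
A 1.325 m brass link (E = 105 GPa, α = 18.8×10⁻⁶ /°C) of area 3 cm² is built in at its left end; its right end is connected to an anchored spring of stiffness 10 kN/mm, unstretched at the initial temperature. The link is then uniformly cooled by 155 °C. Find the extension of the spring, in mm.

If the spring were absent the link would shorten by αΔT L = 18.8×10⁻⁶ × 155 × 1325 = 3.861 mm.
With a force P in the spring, the elastic change of the link is PL/(AE) and that of the spring is P/k; compatibility requires their sum to equal δ_free.
So P = δ_free / [L/(AE) + 1/k] = 3.861 / [ 1325/(300×105×10³) + 1/(10×10³) ].
P = 3.861 / 0.0001421 = 27180 N.
Spring extension = P/k = 27180/(10×10³) = 2.718 mm.

δ ≈ 2.72 mm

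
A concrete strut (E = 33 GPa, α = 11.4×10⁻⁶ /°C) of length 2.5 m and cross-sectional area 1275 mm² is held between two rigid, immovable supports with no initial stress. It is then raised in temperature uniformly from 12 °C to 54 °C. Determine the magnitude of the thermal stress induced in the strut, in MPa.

σ ≈ 15.8 MPa (compressive)

Because both ends are immovable the net strain is zero, and the suppressed thermal strain is αΔT = 11.4×10⁻⁶ × 42 = 478.8×10⁻⁶.
σ = EαΔT = 33×10³ × 11.4×10⁻⁶ × 42 = 15.8 MPa (compressive; the strut is trying to expand).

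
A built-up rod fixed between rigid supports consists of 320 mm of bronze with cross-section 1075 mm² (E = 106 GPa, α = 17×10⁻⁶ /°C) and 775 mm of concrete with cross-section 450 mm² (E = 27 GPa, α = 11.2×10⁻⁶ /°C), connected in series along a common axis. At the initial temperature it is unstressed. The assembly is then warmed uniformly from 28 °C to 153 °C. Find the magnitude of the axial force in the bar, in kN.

P ≈ 26.5 kN (compressive)

If the supports were absent, the total length change would be Σ αᵢΔT Lᵢ = 17×10⁻⁶×125×320 + 11.2×10⁻⁶×125×775 = 1.765 mm.
The rigid supports impose zero overall length change; the single axial force P common to all segments must satisfy P Σ Lᵢ/(AᵢEᵢ) = δ_free.
Σ Lᵢ/(AᵢEᵢ) = 320/(1075×106×10³) + 775/(450×27×10³) = 6.659×10⁻⁵ mm/N.
P = 1.765 / 6.659×10⁻⁵ = 26500 N = 26.5 kN, compressive.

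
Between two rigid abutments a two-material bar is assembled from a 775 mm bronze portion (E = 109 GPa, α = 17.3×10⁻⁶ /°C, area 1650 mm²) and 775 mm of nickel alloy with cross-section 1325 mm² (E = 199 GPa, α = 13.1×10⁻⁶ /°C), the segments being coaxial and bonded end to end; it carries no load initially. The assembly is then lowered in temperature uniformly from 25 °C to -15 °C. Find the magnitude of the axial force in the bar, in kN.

P ≈ 130 kN (tensile)

With the walls removed the bar would change length by δ_free = Σ αᵢΔT Lᵢ = 17.3×10⁻⁶×40×775 + 13.1×10⁻⁶×40×775 = 0.9424 mm.
The walls prevent any net length change, so an axial force P (same in every segment) develops. Compatibility: P · Σ Lᵢ/(AᵢEᵢ) = δ_free.
The series flexibility is Σ Lᵢ/(AᵢEᵢ) = 775/(1650×109×10³) + 775/(1325×199×10³) = 7.248×10⁻⁶ mm/N.
P = 0.9424 / 7.248×10⁻⁶ = 130000 N = 130 kN, tensile.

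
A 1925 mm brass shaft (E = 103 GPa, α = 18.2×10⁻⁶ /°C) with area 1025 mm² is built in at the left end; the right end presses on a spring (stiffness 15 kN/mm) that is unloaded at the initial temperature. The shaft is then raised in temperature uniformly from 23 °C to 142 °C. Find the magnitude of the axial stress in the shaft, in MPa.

The unrestrained thermal change is αΔT L = 18.2×10⁻⁶ × 119 × 1925 = 4.169 mm.
With a force P in the spring, the elastic change of the shaft is PL/(AE) and that of the spring is P/k; compatibility requires their sum to equal δ_free.
So P = δ_free / [L/(AE) + 1/k] = 4.169 / [ 1925/(1025×103×10³) + 1/(15×10³) ].
P = 4.169 / 8.49×10⁻⁵ = 49110 N.
σ = P/A = 49110/1025 = 47.91 MPa.

σ ≈ 47.9 MPa (compressive)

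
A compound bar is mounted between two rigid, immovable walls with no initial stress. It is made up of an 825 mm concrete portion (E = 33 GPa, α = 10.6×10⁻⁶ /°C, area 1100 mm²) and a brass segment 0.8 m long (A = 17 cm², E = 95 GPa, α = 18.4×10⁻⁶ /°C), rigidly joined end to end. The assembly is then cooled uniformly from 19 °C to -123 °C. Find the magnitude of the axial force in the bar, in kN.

With the walls removed the bar would change length by δ_free = Σ αᵢΔT Lᵢ = 10.6×10⁻⁶×142×825 + 18.4×10⁻⁶×142×800 = 3.332 mm.
The rigid supports impose zero overall length change; the single axial force P common to all segments must satisfy P Σ Lᵢ/(AᵢEᵢ) = δ_free.
The series flexibility is Σ Lᵢ/(AᵢEᵢ) = 825/(1100×33×10³) + 800/(1700×95×10³) = 2.768×10⁻⁵ mm/N.
P = 3.332 / 2.768×10⁻⁵ = 120400 N = 120.4 kN, tensile.

P ≈ 120 kN (tensile)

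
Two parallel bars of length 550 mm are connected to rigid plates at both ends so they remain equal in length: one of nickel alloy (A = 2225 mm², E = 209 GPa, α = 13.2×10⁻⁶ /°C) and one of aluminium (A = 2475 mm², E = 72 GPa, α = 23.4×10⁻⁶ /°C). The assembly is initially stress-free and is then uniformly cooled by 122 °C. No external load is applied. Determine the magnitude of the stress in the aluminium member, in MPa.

Both members must finish at the same length. With the larger α, the aluminium tends to over-contract; the plates restrain it, putting the aluminium in tension and the nickel alloy in compression. With no external load the two internal forces are equal and opposite, magnitude P.
Equating the net (thermal + elastic) strains gives |α₁ − α₂|·ΔT = P·[1/(A₁E₁) + 1/(A₂E₂)].
|α₁ − α₂|·ΔT = 10.2×10⁻⁶ × 122 = 0.001244.
1/(A₁E₁) + 1/(A₂E₂) = 1/(2225×209×10³) + 1/(2475×72×10³) = 7.762×10⁻⁹ N⁻¹.
P = 0.001244 / 7.762×10⁻⁹ = 160300 N = 160.3 kN.
σ_{aluminium} = P/A₂ = 160300/2475 = 64.77 MPa, tensile.

σ ≈ 64.8 MPa (tensile)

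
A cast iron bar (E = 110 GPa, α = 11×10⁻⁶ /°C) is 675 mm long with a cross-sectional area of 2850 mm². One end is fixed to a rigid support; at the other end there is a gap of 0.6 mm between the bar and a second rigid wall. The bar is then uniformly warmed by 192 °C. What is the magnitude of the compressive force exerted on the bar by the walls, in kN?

Unrestrained expansion: δ_free = αΔT L = 11×10⁻⁶ × 192 × 675 = 1.426 mm.
After closing the 0.6 mm clearance, 1.426 − 0.6 = 0.8256 mm of expansion remains to be suppressed by the wall.
Compatibility: PL/(AE) = 0.8256 mm, so σ = P/A = E × (0.8256/675) = 134.5 MPa.
Force on the wall = σA = 134.5 × 2850 mm² = 383.4 kN.

P ≈ 383 kN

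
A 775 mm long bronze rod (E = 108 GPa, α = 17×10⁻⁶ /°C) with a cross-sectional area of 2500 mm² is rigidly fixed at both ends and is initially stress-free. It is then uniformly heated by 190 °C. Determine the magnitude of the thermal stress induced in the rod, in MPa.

The supports are rigid, so the total axial strain is zero. The restrained thermal strain is ε = αΔT = 17×10⁻⁶ × 190 = 3230×10⁻⁶.
σ = EαΔT = 108×10³ × 17×10⁻⁶ × 190 = 348.8 MPa (compressive; the rod is trying to expand).

σ ≈ 349 MPa (compressive)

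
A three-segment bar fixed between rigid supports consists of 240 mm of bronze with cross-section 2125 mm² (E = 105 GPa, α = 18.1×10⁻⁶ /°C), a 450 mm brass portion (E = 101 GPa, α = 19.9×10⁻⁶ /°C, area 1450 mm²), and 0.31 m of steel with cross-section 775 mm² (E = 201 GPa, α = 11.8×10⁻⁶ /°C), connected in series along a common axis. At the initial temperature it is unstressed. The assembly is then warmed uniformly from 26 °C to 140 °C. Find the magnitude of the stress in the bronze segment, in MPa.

If the supports were absent, the total length change would be Σ αᵢΔT Lᵢ = 18.1×10⁻⁶×114×240 + 19.9×10⁻⁶×114×450 + 11.8×10⁻⁶×114×310 = 1.933 mm.
Since the ends are fixed, an axial force P builds up, equal in every segment, with P · Σ Lᵢ/(AᵢEᵢ) = δ_free.
Σ Lᵢ/(AᵢEᵢ) = 240/(2125×105×10³) + 450/(1450×101×10³) + 310/(775×201×10³) = 6.138×10⁻⁶ mm/N.
So P = 1.933 / 6.138×10⁻⁶ = 314.9 kN, compressive.
σ_{bronze} = P / A = 314900 / 2125 = 148.2 MPa.

σ ≈ 148 MPa (compressive)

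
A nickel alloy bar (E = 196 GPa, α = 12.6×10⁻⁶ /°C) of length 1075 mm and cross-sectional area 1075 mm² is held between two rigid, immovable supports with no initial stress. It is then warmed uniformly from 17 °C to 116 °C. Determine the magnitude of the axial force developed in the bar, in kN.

With zero net strain, σ = E·αΔT = 196 GPa × 12.6×10⁻⁶ × 99 = 244.5 MPa.
Then P = σA = 244.5 × 1075 mm² = 262.8 kN, compressive.

P ≈ 263 kN (compressive)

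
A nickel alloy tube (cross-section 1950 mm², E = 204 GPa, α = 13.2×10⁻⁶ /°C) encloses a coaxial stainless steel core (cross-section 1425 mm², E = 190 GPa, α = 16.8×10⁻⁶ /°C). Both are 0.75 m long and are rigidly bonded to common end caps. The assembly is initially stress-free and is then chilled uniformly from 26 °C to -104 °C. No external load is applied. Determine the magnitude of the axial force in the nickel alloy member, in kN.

Equilibrium of a rigid end plate with no external load gives equal and opposite internal forces ±P in the two members. Since α_{stainless steel} > α_{nickel alloy}, cooling drives the stainless steel into tension and the nickel alloy into compression.
Compatibility of the two members (thermal + elastic change equal): (α₁ − α₂)ΔT = P·[1/(A₁E₁) + 1/(A₂E₂)].
|α₁ − α₂|·ΔT = 3.6×10⁻⁶ × 130 = 0.000468.
1/(A₁E₁) + 1/(A₂E₂) = 1/(1950×204×10³) + 1/(1425×190×10³) = 6.207×10⁻⁹ N⁻¹.
P = 0.000468 / 6.207×10⁻⁹ = 75400 N = 75.4 kN.

P ≈ 75.4 kN (compressive in the nickel alloy)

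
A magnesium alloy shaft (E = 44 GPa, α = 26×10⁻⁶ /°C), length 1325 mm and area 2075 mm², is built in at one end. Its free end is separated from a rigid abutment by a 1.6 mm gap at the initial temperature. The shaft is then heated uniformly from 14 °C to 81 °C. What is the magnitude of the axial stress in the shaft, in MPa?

σ ≈ 23.5 MPa (compressive)

If the wall were absent the shaft would grow by αΔT L = 26×10⁻⁶ × 67 × 1325 = 2.308 mm.
After closing the 1.6 mm clearance, 2.308 − 1.6 = 0.7081 mm of expansion remains to be suppressed by the wall.
Compatibility: PL/(AE) = 0.7081 mm, so σ = P/A = E × (0.7081/1325) = 23.52 MPa.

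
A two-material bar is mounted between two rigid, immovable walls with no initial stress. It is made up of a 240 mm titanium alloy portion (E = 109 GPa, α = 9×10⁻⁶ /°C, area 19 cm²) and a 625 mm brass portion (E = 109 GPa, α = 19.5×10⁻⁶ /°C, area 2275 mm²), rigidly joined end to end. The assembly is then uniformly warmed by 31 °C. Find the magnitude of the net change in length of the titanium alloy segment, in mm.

|ΔL| ≈ 0.0731 mm

If the supports were absent, the total length change would be Σ αᵢΔT Lᵢ = 9×10⁻⁶×31×240 + 19.5×10⁻⁶×31×625 = 0.4448 mm.
The rigid supports impose zero overall length change; the single axial force P common to all segments must satisfy P Σ Lᵢ/(AᵢEᵢ) = δ_free.
Σ Lᵢ/(AᵢEᵢ) = 240/(1900×109×10³) + 625/(2275×109×10³) = 3.679×10⁻⁶ mm/N.
P = 0.4448 / 3.679×10⁻⁶ = 120900 N = 120.9 kN, compressive.
For the titanium alloy segment, free thermal change = 9×10⁻⁶×31×240 = 0.06696 mm and elastic change from P = 120900×240/(1900×109×10³) = 0.1401 mm; these oppose, so the net change is 0.0731 mm (segment shortens).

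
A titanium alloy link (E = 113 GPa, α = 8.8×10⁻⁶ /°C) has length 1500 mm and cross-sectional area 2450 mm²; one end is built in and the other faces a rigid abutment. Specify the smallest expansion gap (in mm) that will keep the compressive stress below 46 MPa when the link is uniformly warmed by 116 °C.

With no wall the link would lengthen by αΔT L = 8.8×10⁻⁶ × 116 × 1500 = 1.531 mm.
A stress of 46 MPa corresponds to the wall pushing the link back by σL/E = 46×1500/(113×10³) = 0.6106 mm.
So the gap has to take up the difference, g_min = δ_free − σL/E = 1.531 − 0.6106 = 0.9206 mm.

g ≈ 0.921 mm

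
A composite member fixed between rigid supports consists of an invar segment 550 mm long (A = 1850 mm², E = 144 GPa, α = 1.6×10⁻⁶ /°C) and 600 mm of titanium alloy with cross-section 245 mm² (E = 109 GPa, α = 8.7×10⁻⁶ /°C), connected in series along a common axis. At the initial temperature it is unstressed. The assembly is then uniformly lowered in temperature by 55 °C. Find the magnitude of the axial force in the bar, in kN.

With the walls removed the bar would change length by δ_free = Σ αᵢΔT Lᵢ = 1.6×10⁻⁶×55×550 + 8.7×10⁻⁶×55×600 = 0.3355 mm.
The walls prevent any net length change, so an axial force P (same in every segment) develops. Compatibility: P · Σ Lᵢ/(AᵢEᵢ) = δ_free.
The series flexibility is Σ Lᵢ/(AᵢEᵢ) = 550/(1850×144×10³) + 600/(245×109×10³) = 2.453×10⁻⁵ mm/N.
So P = 0.3355 / 2.453×10⁻⁵ = 13.68 kN, tensile.

P ≈ 13.7 kN (tensile)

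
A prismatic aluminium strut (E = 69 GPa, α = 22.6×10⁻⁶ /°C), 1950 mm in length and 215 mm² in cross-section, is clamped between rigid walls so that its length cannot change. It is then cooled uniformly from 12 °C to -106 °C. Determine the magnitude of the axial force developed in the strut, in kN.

P ≈ 39.6 kN (tensile)

Full restraint means ε = 0, so the stress is σ = EαΔT = 69×10³ × 22.6×10⁻⁶ × 118 = 184 MPa.
Axial force P = σA = 184 × 215 = 39560 N = 39.56 kN, tensile.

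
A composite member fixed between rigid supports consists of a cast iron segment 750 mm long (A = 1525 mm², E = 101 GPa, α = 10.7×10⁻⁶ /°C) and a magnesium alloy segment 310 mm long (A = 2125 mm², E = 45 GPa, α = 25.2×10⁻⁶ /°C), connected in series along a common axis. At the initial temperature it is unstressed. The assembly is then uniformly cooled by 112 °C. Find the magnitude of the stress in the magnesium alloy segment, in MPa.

σ ≈ 103 MPa (tensile)

If the supports were absent, the total length change would be Σ αᵢΔT Lᵢ = 10.7×10⁻⁶×112×750 + 25.2×10⁻⁶×112×310 = 1.774 mm.
The walls prevent any net length change, so an axial force P (same in every segment) develops. Compatibility: P · Σ Lᵢ/(AᵢEᵢ) = δ_free.
Σ Lᵢ/(AᵢEᵢ) = 750/(1525×101×10³) + 310/(2125×45×10³) = 8.111×10⁻⁶ mm/N.
Hence P = δ_free / Σ(L/AE) = 1.774/8.111×10⁻⁶ = 218.7 kN (tensile).
σ_{magnesium alloy} = P / A = 218700 / 2125 = 102.9 MPa.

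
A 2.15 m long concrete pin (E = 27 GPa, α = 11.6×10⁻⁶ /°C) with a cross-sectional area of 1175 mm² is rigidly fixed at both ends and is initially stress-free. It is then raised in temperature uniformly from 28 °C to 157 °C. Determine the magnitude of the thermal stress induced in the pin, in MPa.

Because both ends are immovable the net strain is zero, and the suppressed thermal strain is αΔT = 11.6×10⁻⁶ × 129 = 1496.4×10⁻⁶.
Hence σ = E·αΔT = 27×10³ × 1496.4×10⁻⁶ = 40.4 MPa, compressive.

σ ≈ 40.4 MPa (compressive)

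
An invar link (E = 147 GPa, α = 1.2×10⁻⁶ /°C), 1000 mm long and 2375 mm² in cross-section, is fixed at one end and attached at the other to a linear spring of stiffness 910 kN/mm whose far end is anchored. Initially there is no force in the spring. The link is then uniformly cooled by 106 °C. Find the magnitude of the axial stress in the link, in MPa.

If the spring were absent the link would shorten by αΔT L = 1.2×10⁻⁶ × 106 × 1000 = 0.1272 mm.
With a force P in the spring, the elastic change of the link is PL/(AE) and that of the spring is P/k; compatibility requires their sum to equal δ_free.
P [ L/(AE) + 1/k ] = δ_free → P [ 1000/(2375×147×10³) + 1/(910×10³) ] = 0.1272.
P = 0.1272 / 3.963×10⁻⁶ = 32100 N.
σ = P/A = 32100/2375 = 13.51 MPa.

σ ≈ 13.5 MPa (tensile)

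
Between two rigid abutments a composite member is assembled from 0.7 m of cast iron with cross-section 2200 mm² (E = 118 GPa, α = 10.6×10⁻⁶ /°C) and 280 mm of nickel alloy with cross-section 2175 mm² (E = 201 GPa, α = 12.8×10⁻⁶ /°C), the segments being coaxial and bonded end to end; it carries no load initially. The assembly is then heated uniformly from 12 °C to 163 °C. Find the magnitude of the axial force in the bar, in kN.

P ≈ 498 kN (compressive)

If the supports were absent, the total length change would be Σ αᵢΔT Lᵢ = 10.6×10⁻⁶×151×700 + 12.8×10⁻⁶×151×280 = 1.662 mm.
The rigid supports impose zero overall length change; the single axial force P common to all segments must satisfy P Σ Lᵢ/(AᵢEᵢ) = δ_free.
Σ Lᵢ/(AᵢEᵢ) = 700/(2200×118×10³) + 280/(2175×201×10³) = 3.337×10⁻⁶ mm/N.
Hence P = δ_free / Σ(L/AE) = 1.662/3.337×10⁻⁶ = 497.9 kN (compressive).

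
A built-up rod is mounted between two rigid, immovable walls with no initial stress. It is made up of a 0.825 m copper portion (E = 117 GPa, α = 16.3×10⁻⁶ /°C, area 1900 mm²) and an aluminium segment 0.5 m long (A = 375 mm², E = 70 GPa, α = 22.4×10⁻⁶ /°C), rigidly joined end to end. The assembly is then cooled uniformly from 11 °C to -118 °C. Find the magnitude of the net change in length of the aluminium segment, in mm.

|ΔL| ≈ 1.22 mm

With the walls removed the bar would change length by δ_free = Σ αᵢΔT Lᵢ = 16.3×10⁻⁶×129×825 + 22.4×10⁻⁶×129×500 = 3.18 mm.
Since the ends are fixed, an axial force P builds up, equal in every segment, with P · Σ Lᵢ/(AᵢEᵢ) = δ_free.
The series flexibility is Σ Lᵢ/(AᵢEᵢ) = 825/(1900×117×10³) + 500/(375×70×10³) = 2.276×10⁻⁵ mm/N.
So P = 3.18 / 2.276×10⁻⁵ = 139.7 kN, tensile.
For the aluminium segment, free thermal change = 22.4×10⁻⁶×129×500 = 1.445 mm and elastic change from P = 139700×500/(375×70×10³) = 2.661 mm; these oppose, so the net change is 1.22 mm (segment lengthens).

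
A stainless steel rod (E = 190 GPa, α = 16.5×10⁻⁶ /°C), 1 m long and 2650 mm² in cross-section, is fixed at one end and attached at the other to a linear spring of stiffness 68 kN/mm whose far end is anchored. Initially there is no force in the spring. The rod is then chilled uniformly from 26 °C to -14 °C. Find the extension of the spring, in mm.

δ ≈ 0.581 mm

The unrestrained thermal change is αΔT L = 16.5×10⁻⁶ × 40 × 1000 = 0.66 mm.
With a force P in the spring, the elastic change of the rod is PL/(AE) and that of the spring is P/k; compatibility requires their sum to equal δ_free.
So P = δ_free / [L/(AE) + 1/k] = 0.66 / [ 1000/(2650×190×10³) + 1/(68×10³) ].
P = 0.66 / 1.669×10⁻⁵ = 39540 N.
Spring extension = P/k = 39540/(68×10³) = 0.5815 mm.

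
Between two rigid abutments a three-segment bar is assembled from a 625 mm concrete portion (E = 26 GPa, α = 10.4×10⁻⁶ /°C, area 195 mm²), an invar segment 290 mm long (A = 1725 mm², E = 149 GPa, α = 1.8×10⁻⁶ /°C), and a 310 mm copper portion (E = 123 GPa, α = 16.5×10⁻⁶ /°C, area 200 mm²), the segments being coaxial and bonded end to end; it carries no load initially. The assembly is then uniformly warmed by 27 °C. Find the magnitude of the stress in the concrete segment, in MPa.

If the supports were absent, the total length change would be Σ αᵢΔT Lᵢ = 10.4×10⁻⁶×27×625 + 1.8×10⁻⁶×27×290 + 16.5×10⁻⁶×27×310 = 0.3277 mm.
Since the ends are fixed, an axial force P builds up, equal in every segment, with P · Σ Lᵢ/(AᵢEᵢ) = δ_free.
Σ Lᵢ/(AᵢEᵢ) = 625/(195×26×10³) + 290/(1725×149×10³) + 310/(200×123×10³) = 0.000137 mm/N.
So P = 0.3277 / 0.000137 = 2.392 kN, compressive.
σ_{concrete} = P / A = 2392 / 195 = 12.27 MPa.

σ ≈ 12.3 MPa (compressive)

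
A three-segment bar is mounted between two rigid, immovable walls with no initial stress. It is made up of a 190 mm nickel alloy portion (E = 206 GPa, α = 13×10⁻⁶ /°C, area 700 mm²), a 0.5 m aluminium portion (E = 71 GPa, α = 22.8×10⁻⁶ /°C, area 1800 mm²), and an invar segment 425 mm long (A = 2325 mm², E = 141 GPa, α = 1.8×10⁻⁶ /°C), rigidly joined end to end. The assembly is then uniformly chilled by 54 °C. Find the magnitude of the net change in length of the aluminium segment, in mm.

If the supports were absent, the total length change would be Σ αᵢΔT Lᵢ = 13×10⁻⁶×54×190 + 22.8×10⁻⁶×54×500 + 1.8×10⁻⁶×54×425 = 0.7903 mm.
The walls prevent any net length change, so an axial force P (same in every segment) develops. Compatibility: P · Σ Lᵢ/(AᵢEᵢ) = δ_free.
Σ Lᵢ/(AᵢEᵢ) = 190/(700×206×10³) + 500/(1800×71×10³) + 425/(2325×141×10³) = 6.526×10⁻⁶ mm/N.
Hence P = δ_free / Σ(L/AE) = 0.7903/6.526×10⁻⁶ = 121.1 kN (tensile).
For the aluminium segment, free thermal change = 22.8×10⁻⁶×54×500 = 0.6156 mm and elastic change from P = 121100×500/(1800×71×10³) = 0.4738 mm; these oppose, so the net change is 0.142 mm (segment shortens).

|ΔL| ≈ 0.142 mm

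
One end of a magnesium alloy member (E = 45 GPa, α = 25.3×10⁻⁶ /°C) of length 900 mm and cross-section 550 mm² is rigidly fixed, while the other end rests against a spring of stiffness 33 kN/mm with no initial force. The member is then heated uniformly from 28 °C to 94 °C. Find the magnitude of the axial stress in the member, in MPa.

The unrestrained thermal change is αΔT L = 25.3×10⁻⁶ × 66 × 900 = 1.503 mm.
Let P be the compressive force at the spring. The member shortens elastically by PL/(AE) and the spring compresses by P/k; together these equal δ_free.
P [ L/(AE) + 1/k ] = δ_free → P [ 900/(550×45×10³) + 1/(33×10³) ] = 1.503.
P = 1.503 / 6.667×10⁻⁵ = 22540 N.
σ = P/A = 22540/550 = 40.99 MPa.

σ ≈ 41 MPa (compressive)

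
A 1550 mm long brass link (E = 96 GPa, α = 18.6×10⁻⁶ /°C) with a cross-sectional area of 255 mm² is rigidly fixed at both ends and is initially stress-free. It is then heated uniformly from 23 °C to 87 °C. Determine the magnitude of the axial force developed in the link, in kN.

The ends cannot move, so σ = EαΔT = 96×10³ × 18.6×10⁻⁶ × 64 = 114.3 MPa.
P = AEαΔT = 255 × 96×10³ × 18.6×10⁻⁶ × 64 = 29.14 kN (compressive).

P ≈ 29.1 kN (compressive)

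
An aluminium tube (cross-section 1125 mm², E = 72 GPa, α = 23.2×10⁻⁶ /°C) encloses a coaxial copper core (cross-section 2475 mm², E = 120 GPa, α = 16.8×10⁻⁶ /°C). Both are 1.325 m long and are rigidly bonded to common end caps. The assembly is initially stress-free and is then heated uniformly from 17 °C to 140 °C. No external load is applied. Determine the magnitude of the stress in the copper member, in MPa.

σ ≈ 20.2 MPa (tensile)

The aluminium has the larger α, so on heating it would change length more than the copper if both were free. The rigid plates force a common final length, so the aluminium is put into compression and the copper into tension, with equal and opposite forces P (no external load).
Setting the final lengths equal and cancelling L: (α₁ − α₂)ΔT = P/(A₁E₁) + P/(A₂E₂).
|α₁ − α₂|·ΔT = 6.4×10⁻⁶ × 123 = 0.0007872.
1/(A₁E₁) + 1/(A₂E₂) = 1/(1125×72×10³) + 1/(2475×120×10³) = 1.571×10⁻⁸ N⁻¹.
P = 0.0007872 / 1.571×10⁻⁸ = 50100 N = 50.1 kN.
σ_{copper} = P/A₂ = 50100/2475 = 20.24 MPa, tensile.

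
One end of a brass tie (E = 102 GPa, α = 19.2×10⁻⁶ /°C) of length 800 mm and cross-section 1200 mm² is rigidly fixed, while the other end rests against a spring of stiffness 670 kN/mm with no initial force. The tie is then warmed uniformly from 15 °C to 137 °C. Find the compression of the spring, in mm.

δ ≈ 0.348 mm

Free thermal expansion: δ_free = αΔT L = 19.2×10⁻⁶ × 122 × 800 = 1.874 mm.
Let P be the compressive force at the spring. The tie shortens elastically by PL/(AE) and the spring compresses by P/k; together these equal δ_free.
So P = δ_free / [L/(AE) + 1/k] = 1.874 / [ 800/(1200×102×10³) + 1/(670×10³) ].
P = 1.874 / 8.028×10⁻⁶ = 233400 N.
Spring compression = P/k = 233400/(670×10³) = 0.3484 mm.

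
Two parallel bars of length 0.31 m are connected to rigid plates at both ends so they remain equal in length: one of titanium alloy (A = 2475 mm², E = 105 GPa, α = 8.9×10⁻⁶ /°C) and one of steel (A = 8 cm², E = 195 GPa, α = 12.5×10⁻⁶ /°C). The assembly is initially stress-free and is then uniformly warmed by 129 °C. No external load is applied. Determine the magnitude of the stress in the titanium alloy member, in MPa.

Both members must finish at the same length. With the larger α, the steel tends to over-expand; the plates restrain it, putting the steel in compression and the titanium alloy in tension. With no external load the two internal forces are equal and opposite, magnitude P.
Equating the net (thermal + elastic) strains gives |α₁ − α₂|·ΔT = P·[1/(A₁E₁) + 1/(A₂E₂)].
|α₁ − α₂|·ΔT = 3.6×10⁻⁶ × 129 = 0.0004644.
1/(A₁E₁) + 1/(A₂E₂) = 1/(2475×105×10³) + 1/(800×195×10³) = 1.026×10⁻⁸ N⁻¹.
So P = 0.0004644 / 1.026×10⁻⁸ = 45.27 kN.
σ_{titanium alloy} = P/A₁ = 45270/2475 = 18.29 MPa, tensile.

σ ≈ 18.3 MPa (tensile)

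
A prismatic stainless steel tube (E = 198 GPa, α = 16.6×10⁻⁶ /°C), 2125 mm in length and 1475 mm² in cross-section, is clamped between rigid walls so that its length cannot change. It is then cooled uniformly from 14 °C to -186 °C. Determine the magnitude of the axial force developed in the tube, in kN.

The ends cannot move, so σ = EαΔT = 198×10³ × 16.6×10⁻⁶ × 200 = 657.4 MPa.
Then P = σA = 657.4 × 1475 mm² = 969.6 kN, tensile.

P ≈ 970 kN (tensile)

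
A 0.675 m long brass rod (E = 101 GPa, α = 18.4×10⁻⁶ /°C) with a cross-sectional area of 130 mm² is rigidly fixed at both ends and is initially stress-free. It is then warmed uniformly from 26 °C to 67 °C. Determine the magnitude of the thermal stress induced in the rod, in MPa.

With length fixed, the mechanical strain must cancel the thermal strain αΔT = 18.4×10⁻⁶ × 41 = 754.4×10⁻⁶.
The stress required to suppress this strain is σ = Eε = 101×10³ × 754.4×10⁻⁶ = 76.19 MPa, compressive since the rod is trying to expand.

σ ≈ 76.2 MPa (compressive)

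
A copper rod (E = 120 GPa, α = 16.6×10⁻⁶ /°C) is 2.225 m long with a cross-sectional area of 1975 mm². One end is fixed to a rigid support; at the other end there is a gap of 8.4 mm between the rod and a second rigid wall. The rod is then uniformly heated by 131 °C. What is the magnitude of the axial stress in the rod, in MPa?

If the wall were absent the rod would grow by αΔT L = 16.6×10⁻⁶ × 131 × 2225 = 4.838 mm.
This is smaller than the 8.4 mm clearance, so the rod expands freely without reaching the stop — the stress is zero.

σ ≈ 0 MPa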